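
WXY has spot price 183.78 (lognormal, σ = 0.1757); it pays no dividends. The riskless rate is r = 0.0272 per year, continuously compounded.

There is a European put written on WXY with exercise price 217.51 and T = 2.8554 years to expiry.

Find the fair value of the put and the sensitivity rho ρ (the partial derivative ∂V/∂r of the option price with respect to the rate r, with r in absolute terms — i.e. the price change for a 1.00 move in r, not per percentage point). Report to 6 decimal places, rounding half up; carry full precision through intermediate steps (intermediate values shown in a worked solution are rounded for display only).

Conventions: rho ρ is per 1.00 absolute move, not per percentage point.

σ√T = 0.1757·√2.8554 = 0.296897
d₁ = (ln(S/K) + (r+σ²/2)T) / (σ√T) = (ln(183.78/217.51) + (0.0272+0.1757²/2)·2.8554) / 0.296897 = (-0.168505 + 0.121741) / 0.296897 = -0.157512
d₂ = d₁ − σ√T = -0.157512 − 0.296897 = -0.454409
e^{−rT} = 0.925273
N(−d₁) = 0.562579,  N(−d₂) = 0.675233
Put price V = K·e^{−rT}·N(−d₂) − S·N(−d₁) = 135.894641 − 103.390823 = 32.503818
ρ = −K·T·e^{−rT}·N(−d₂) = -388.033558

price = 32.503818
ρ = -388.033558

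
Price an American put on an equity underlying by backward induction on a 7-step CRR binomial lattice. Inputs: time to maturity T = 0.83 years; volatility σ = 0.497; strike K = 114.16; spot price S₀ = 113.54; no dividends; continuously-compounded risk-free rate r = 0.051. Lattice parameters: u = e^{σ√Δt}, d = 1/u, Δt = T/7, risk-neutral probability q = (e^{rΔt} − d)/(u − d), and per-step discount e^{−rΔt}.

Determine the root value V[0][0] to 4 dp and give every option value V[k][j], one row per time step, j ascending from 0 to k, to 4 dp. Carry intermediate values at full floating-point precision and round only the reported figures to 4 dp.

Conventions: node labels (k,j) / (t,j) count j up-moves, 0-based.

params: Δt=0.11857 u=1.18665 d=0.84271 q=0.47495 e^(-rΔt)=0.99397
t_7 payoffs: 79.8928 65.9066 46.2121 18.4792 0.0000 0.0000 0.0000 0.0000
k=6: node(6,0) S=40.6634 payoff=73.4966 vs cont=72.8084 → 73.4966 [stop]  node(6,1) S=57.2601 payoff=56.8999 vs cont=56.2117 → 56.8999 [stop]  node(6,2) S=80.6307 payoff=33.5293 vs cont=32.8411 → 33.5293 [stop]  node(6,3) S=113.5400 payoff=0.6200 vs cont=9.6439 → 9.6439 [wait]  node(6,4) S=159.8812 payoff=0.0000 vs cont=0.0000 → 0.0000 [wait]  node(6,5) S=225.1366 payoff=0.0000 vs cont=0.0000 → 0.0000 [wait]  node(6,6) S=317.0258 payoff=0.0000 vs cont=0.0000 → 0.0000 [wait]
k=5: node(5,0) S=48.2534 payoff=65.9066 vs cont=65.2184 → 65.9066 [stop]  node(5,1) S=67.9479 payoff=46.2121 vs cont=45.5238 → 46.2121 [stop]  node(5,2) S=95.6808 payoff=18.4792 vs cont=22.0511 → 22.0511 [wait]  node(5,3) S=134.7327 payoff=0.0000 vs cont=5.0330 → 5.0330 [wait]  node(5,4) S=189.7238 payoff=0.0000 vs cont=0.0000 → 0.0000 [wait]  node(5,5) S=267.1593 payoff=0.0000 vs cont=0.0000 → 0.0000 [wait]
k=4: node(4,0) S=57.2601 payoff=56.8999 vs cont=56.2117 → 56.8999 [stop]  node(4,1) S=80.6307 payoff=33.5293 vs cont=34.5273 → 34.5273 [wait]  node(4,2) S=113.5400 payoff=0.6200 vs cont=13.8841 → 13.8841 [wait]  node(4,3) S=159.8812 payoff=0.0000 vs cont=2.6266 → 2.6266 [wait]  node(4,4) S=225.1366 payoff=0.0000 vs cont=0.0000 → 0.0000 [wait]
k=3: node(3,0) S=67.9479 payoff=46.2121 vs cont=45.9950 → 46.2121 [stop]  node(3,1) S=95.6808 payoff=18.4792 vs cont=24.5737 → 24.5737 [wait]  node(3,2) S=134.7327 payoff=0.0000 vs cont=8.4858 → 8.4858 [wait]  node(3,3) S=189.7238 payoff=0.0000 vs cont=1.3708 → 1.3708 [wait]
k=2: node(2,0) S=80.6307 payoff=33.5293 vs cont=35.7182 → 35.7182 [wait]  node(2,1) S=113.5400 payoff=0.6200 vs cont=16.8306 → 16.8306 [wait]  node(2,2) S=159.8812 payoff=0.0000 vs cont=5.0757 → 5.0757 [wait]
k=1: node(1,0) S=95.6808 payoff=18.4792 vs cont=26.5862 → 26.5862 [wait]  node(1,1) S=134.7327 payoff=0.0000 vs cont=11.1797 → 11.1797 [wait]
k=0: node(0,0) S=113.5400 payoff=0.6200 vs cont=19.1527 → 19.1527 [wait]

price = 19.1527
tree:
19.1527
26.5862 11.1797
35.7182 16.8306 5.0757
46.2121 24.5737 8.4858 1.3708
56.8999 34.5273 13.8841 2.6266 0.0000
65.9066 46.2121 22.0511 5.0330 0.0000 0.0000
73.4966 56.8999 33.5293 9.6439 0.0000 0.0000 0.0000
79.8928 65.9066 46.2121 18.4792 0.0000 0.0000 0.0000 0.0000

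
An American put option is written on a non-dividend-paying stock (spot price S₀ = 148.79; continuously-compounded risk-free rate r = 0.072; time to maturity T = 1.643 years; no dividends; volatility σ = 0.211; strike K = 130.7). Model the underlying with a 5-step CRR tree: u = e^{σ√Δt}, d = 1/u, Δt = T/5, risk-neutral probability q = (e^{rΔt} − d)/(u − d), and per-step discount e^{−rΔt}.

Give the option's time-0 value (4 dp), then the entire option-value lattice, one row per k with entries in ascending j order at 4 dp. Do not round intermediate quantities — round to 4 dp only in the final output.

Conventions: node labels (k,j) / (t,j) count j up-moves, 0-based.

Δt=0.32860  u=1.12857  d=0.88608  q=0.56853  discount=0.97662
step 5 (expiry): payoffs max(K−S,0) = 49.4304 27.1891 0.0000 0.0000 0.0000 0.0000
k=4: (k=4,j=0): S=91.7185, K−S=38.9815, hold=35.9255 ⇒ V=38.9815 exercise | (k=4,j=1): S=116.8195, K−S=13.8805, hold=11.4570 ⇒ V=13.8805 exercise | (k=4,j=2): S=148.7900, K−S=0.0000, hold=0.0000 ⇒ V=0.0000 continue | (k=4,j=3): S=189.5100, K−S=0.0000, hold=0.0000 ⇒ V=0.0000 continue | (k=4,j=4): S=241.3740, K−S=0.0000, hold=0.0000 ⇒ V=0.0000 continue
k=3: (k=3,j=0): S=103.5109, K−S=27.1891, hold=24.1331 ⇒ V=27.1891 exercise | (k=3,j=1): S=131.8392, K−S=0.0000, hold=5.8490 ⇒ V=5.8490 continue | (k=3,j=2): S=167.9202, K−S=0.0000, hold=0.0000 ⇒ V=0.0000 continue | (k=3,j=3): S=213.8756, K−S=0.0000, hold=0.0000 ⇒ V=0.0000 continue
k=2: (k=2,j=0): S=116.8195, K−S=13.8805, hold=14.7046 ⇒ V=14.7046 continue | (k=2,j=1): S=148.7900, K−S=0.0000, hold=2.4647 ⇒ V=2.4647 continue | (k=2,j=2): S=189.5100, K−S=0.0000, hold=0.0000 ⇒ V=0.0000 continue
k=1: (k=1,j=0): S=131.8392, K−S=0.0000, hold=7.5648 ⇒ V=7.5648 continue | (k=1,j=1): S=167.9202, K−S=0.0000, hold=1.0386 ⇒ V=1.0386 continue
k=0: (k=0,j=0): S=148.7900, K−S=0.0000, hold=3.7643 ⇒ V=3.7643 continue

price = 3.7643
tree:
3.7643
7.5648 1.0386
14.7046 2.4647 0.0000
27.1891 5.8490 0.0000 0.0000
38.9815 13.8805 0.0000 0.0000 0.0000
49.4304 27.1891 0.0000 0.0000 0.0000 0.0000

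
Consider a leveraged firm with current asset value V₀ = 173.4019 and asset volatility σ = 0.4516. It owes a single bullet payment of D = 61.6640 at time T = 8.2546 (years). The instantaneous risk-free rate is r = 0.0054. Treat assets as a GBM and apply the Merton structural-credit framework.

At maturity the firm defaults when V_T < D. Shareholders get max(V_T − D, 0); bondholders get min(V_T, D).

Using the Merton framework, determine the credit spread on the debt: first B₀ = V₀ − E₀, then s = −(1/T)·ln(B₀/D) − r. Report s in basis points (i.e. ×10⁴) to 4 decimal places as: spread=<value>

With assets at 173.4019 and a single debt payment of 61.6640 at 8.2546 years:
d₁ = [ln(V₀/D) + (r + σ²/2)T] / (σ√T)
   = [ln(173.4019/61.6640) + (0.0054 + 0.5·0.4516²)·8.2546] / (0.4516·√8.2546)
   = [1.033912 + 0.886307] / 1.297484 = 1.479956
d₂ = d₁ − σ√T = 1.479956 − 1.297484 = 0.182472
N(d₁) = 0.930557,  N(d₂) = 0.572394,  e^(−rT) = 0.956404
E₀ = V₀·N(d₁) − D·e^(−rT)·N(d₂)
   = 173.4019·0.930557 − 61.6640·0.956404·0.572394 = 127.603109
B₀ = V₀ − E₀ = 173.4019 − 127.603109 = 45.798791
spread = −(1/T)·ln(B₀/D) − r = −(1/8.2546)·ln(45.798791/61.6640) − 0.0054 = 0.03063356
in basis points: 0.03063356 × 10⁴ = 306.3356 bp

spread=306.3356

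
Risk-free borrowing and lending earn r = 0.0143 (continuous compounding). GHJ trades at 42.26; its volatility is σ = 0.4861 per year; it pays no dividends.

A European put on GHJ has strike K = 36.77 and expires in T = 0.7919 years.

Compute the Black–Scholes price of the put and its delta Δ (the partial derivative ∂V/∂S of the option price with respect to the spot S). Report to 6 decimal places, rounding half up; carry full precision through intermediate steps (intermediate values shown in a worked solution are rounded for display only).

price = 4.174970
Δ = -0.286321

σ√T = 0.4861·√0.7919 = 0.432574
d₁ = (ln(S/K) + (r+σ²/2)T) / (σ√T) = (ln(42.26/36.77) + (0.0143+0.4861²/2)·0.7919) / 0.432574 = (0.139159 + 0.104884) / 0.432574 = 0.564165
d₂ = d₁ − σ√T = 0.564165 − 0.432574 = 0.131590
e^{−rT} = 0.988740
N(−d₁) = 0.286321,  N(−d₂) = 0.447654
Put price V = K·e^{−rT}·N(−d₂) − S·N(−d₁) = 16.274897 − 12.099927 = 4.174970
Δ = −N(−d₁) = -0.286321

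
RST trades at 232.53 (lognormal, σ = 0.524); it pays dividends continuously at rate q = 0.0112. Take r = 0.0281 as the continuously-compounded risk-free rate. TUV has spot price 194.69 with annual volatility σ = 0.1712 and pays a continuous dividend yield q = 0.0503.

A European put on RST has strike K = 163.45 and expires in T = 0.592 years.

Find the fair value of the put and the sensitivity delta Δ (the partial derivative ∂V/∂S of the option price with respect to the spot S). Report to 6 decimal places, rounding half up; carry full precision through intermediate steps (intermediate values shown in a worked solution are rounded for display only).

σ√T = 0.524·√0.592 = 0.403174
d₁ = (ln(S/K) + (r−q+σ²/2)T) / (σ√T) = (ln(232.53/163.45) + (0.0281−0.0112+0.524²/2)·0.592) / 0.403174 = (0.352512 + 0.091279) / 0.403174 = 1.100745
d₂ = d₁ − σ√T = 1.100745 − 0.403174 = 0.697571
e^{−rT} = 0.983502
e^{−qT} = 0.993392
N(−d₁) = 0.135504,  N(−d₂) = 0.242723
Put price V = K·e^{−rT}·N(−d₂) − S·e^{−qT}·N(−d₁) = 39.018504 − 31.300477 = 7.718027
Δ = −e^{−qT}·N(−d₁) = -0.134608

price = 7.718027
Δ = -0.134608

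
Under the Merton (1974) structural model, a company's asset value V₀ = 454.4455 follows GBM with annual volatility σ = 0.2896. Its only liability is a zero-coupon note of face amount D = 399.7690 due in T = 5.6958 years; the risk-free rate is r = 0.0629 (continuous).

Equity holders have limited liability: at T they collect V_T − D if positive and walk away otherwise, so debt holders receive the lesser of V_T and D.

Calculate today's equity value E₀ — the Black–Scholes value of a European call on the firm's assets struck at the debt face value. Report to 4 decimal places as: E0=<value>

Equity is a call on the firm's assets struck at D = 399.7690:
d₁ = [ln(V₀/D) + (r + σ²/2)T] / (σ√T)
   = [ln(454.4455/399.7690) + (0.0629 + 0.5·0.2896²)·5.6958] / (0.2896·√5.6958)
   = [0.128191 + 0.597114] / 0.691156 = 1.049409
d₂ = d₁ − σ√T = 1.049409 − 0.691156 = 0.358253
N(d₁) = 0.853005,  N(d₂) = 0.639923,  e^(−rT) = 0.698887
E₀ = V₀·N(d₁) − D·e^(−rT)·N(d₂)
   = 454.4455·0.853005 − 399.7690·0.698887·0.639923 = 208.853969

E0=208.8540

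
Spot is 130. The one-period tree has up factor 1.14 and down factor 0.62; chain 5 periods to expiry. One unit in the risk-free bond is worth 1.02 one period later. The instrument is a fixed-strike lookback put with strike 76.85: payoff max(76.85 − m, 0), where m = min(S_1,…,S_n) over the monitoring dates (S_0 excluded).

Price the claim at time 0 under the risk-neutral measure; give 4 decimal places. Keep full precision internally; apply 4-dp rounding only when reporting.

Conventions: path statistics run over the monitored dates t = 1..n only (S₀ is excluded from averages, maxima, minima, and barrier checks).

Under the martingale measure an up-move has probability p* = 0.7692; value the claim as the probability-weighted average of per-path payoffs, discounted 5 periods at R = 1.02.
Enumerate all 2^5 = 32 price paths (U = up ×1.14, D = down ×0.62); each path with k up-moves has probability p*^k·(1−p*)^(5−k).
DDDDD: m=11.9097, payoff=64.9403, prob=0.000654
UDDDD: m=21.8985, payoff=54.9515, prob=0.002182
DUDDD: m=21.8985, payoff=54.9515, prob=0.002182
UUDDD: m=40.2650, payoff=36.5850, prob=0.007272
DDUDD: m=21.8985, payoff=54.9515, prob=0.002182
UDUDD: m=40.2650, payoff=36.5850, prob=0.007272
DUUDD: m=40.2650, payoff=36.5850, prob=0.007272
UUUDD: m=74.0357, payoff=2.8143, prob=0.024240
DDDUD: m=21.8985, payoff=54.9515, prob=0.002182
UDDUD: m=40.2650, payoff=36.5850, prob=0.007272
DUDUD: m=40.2650, payoff=36.5850, prob=0.007272
UUDUD: m=74.0357, payoff=2.8143, prob=0.024240
DDUUD: m=40.2650, payoff=36.5850, prob=0.007272
UDUUD: m=74.0357, payoff=2.8143, prob=0.024240
DUUUD: m=74.0357, payoff=2.8143, prob=0.024240
UUUUD: m=136.1302, payoff=0.0000, prob=0.080799
DDDDU: m=19.2092, payoff=57.6408, prob=0.002182
UDDDU: m=35.3202, payoff=41.5298, prob=0.007272
DUDDU: m=35.3202, payoff=41.5298, prob=0.007272
UUDDU: m=64.9436, payoff=11.9064, prob=0.024240
DDUDU: m=35.3202, payoff=41.5298, prob=0.007272
UDUDU: m=64.9436, payoff=11.9064, prob=0.024240
DUUDU: m=64.9436, payoff=11.9064, prob=0.024240
UUUDU: m=119.4124, payoff=0.0000, prob=0.080799
DDDUU: m=30.9826, payoff=45.8674, prob=0.007272
UDDUU: m=56.9681, payoff=19.8819, prob=0.024240
DUDUU: m=56.9681, payoff=19.8819, prob=0.024240
UUDUU: m=104.7478, payoff=0.0000, prob=0.080799
DDUUU: m=49.9720, payoff=26.8780, prob=0.024240
UDUUU: m=91.8840, payoff=0.0000, prob=0.080799
DUUUU: m=80.6000, payoff=0.0000, prob=0.080799
UUUUU: m=148.2000, payoff=0.0000, prob=0.269329
Price = Σ prob·payoff / R^5 = 6.237621 / 1.104081 = 5.6496

price = 5.6496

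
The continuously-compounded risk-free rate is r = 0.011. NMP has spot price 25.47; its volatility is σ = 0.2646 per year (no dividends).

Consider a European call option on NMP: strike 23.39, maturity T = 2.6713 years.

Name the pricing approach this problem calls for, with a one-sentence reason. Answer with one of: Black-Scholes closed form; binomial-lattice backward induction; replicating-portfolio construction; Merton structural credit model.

Key observation: the strike-23.39 call on NMP is European-exercise on a continuously-modelled lognormal underlying, so its value is a single closed-form evaluation.

framework: Black-Scholes closed form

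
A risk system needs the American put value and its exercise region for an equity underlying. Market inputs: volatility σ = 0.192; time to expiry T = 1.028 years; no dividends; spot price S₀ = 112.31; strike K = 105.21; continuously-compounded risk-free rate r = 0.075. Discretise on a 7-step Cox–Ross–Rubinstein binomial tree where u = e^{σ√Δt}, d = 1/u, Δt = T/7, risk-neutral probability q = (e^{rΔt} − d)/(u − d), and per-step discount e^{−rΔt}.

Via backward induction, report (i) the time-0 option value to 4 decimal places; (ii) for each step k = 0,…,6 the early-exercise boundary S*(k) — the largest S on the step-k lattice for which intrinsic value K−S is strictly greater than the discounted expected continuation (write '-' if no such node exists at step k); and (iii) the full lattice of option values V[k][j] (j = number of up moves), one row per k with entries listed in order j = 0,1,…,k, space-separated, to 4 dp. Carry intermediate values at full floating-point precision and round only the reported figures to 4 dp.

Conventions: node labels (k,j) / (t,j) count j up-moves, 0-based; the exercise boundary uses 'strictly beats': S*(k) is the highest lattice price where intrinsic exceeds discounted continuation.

Δt=0.14686, u=1.07635, d=0.92906, q=0.55681, disc=e^(-rΔt)=0.98905
k=7 terminal: V=max(K-S,0) → 38.1079 27.4698 15.1453 0.8669 0.0000 0.0000 0.0000 0.0000
k=6: j=0 S=72.2256 intr=32.9844 cont=31.8320 V=32.9844[EX]; j=1 S=83.6758 intr=21.5342 cont=20.3817 V=21.5342[EX]; j=2 S=96.9414 intr=8.2686 cont=7.1161 V=8.2686[EX]; j=3 S=112.3100 intr=0.0000 cont=0.3800 V=0.3800[hold]; j=4 S=130.1151 intr=0.0000 cont=0.0000 V=0.0000[hold]; j=5 S=150.7429 intr=0.0000 cont=0.0000 V=0.0000[hold]; j=6 S=174.6409 intr=0.0000 cont=0.0000 V=0.0000[hold]  S*(6)=96.9414
k=5: j=0 S=77.7402 intr=27.4698 cont=26.3174 V=27.4698[EX]; j=1 S=90.0647 intr=15.1453 cont=13.9928 V=15.1453[EX]; j=2 S=104.3431 intr=0.8669 cont=3.8337 V=3.8337[hold]; j=3 S=120.8852 intr=0.0000 cont=0.1666 V=0.1666[hold]; j=4 S=140.0497 intr=0.0000 cont=0.0000 V=0.0000[hold]; j=5 S=162.2525 intr=0.0000 cont=0.0000 V=0.0000[hold]  S*(5)=90.0647
k=4: j=0 S=83.6758 intr=21.5342 cont=20.3817 V=21.5342[EX]; j=1 S=96.9414 intr=8.2686 cont=8.7500 V=8.7500[hold]; j=2 S=112.3100 intr=0.0000 cont=1.7722 V=1.7722[hold]; j=3 S=130.1151 intr=0.0000 cont=0.0730 V=0.0730[hold]; j=4 S=150.7429 intr=0.0000 cont=0.0000 V=0.0000[hold]  S*(4)=83.6758
k=3: j=0 S=90.0647 intr=15.1453 cont=14.2579 V=15.1453[EX]; j=1 S=104.3431 intr=0.8669 cont=4.8114 V=4.8114[hold]; j=2 S=120.8852 intr=0.0000 cont=0.8170 V=0.8170[hold]; j=3 S=140.0497 intr=0.0000 cont=0.0320 V=0.0320[hold]  S*(3)=90.0647
k=2: j=0 S=96.9414 intr=8.2686 cont=9.2884 V=9.2884[hold]; j=1 S=112.3100 intr=0.0000 cont=2.5590 V=2.5590[hold]; j=2 S=130.1151 intr=0.0000 cont=0.3758 V=0.3758[hold]  S*(2)=-
k=1: j=0 S=104.3431 intr=0.8669 cont=5.4807 V=5.4807[hold]; j=1 S=120.8852 intr=0.0000 cont=1.3286 V=1.3286[hold]  S*(1)=-
k=0: j=0 S=112.3100 intr=0.0000 cont=3.1341 V=3.1341[hold]  S*(0)=-

price = 3.1341
boundary = - - - 90.0647 83.6758 90.0647 96.9414
tree:
3.1341
5.4807 1.3286
9.2884 2.5590 0.3758
15.1453 4.8114 0.8170 0.0320
21.5342 8.7500 1.7722 0.0730 0.0000
27.4698 15.1453 3.8337 0.1666 0.0000 0.0000
32.9844 21.5342 8.2686 0.3800 0.0000 0.0000 0.0000
38.1079 27.4698 15.1453 0.8669 0.0000 0.0000 0.0000 0.0000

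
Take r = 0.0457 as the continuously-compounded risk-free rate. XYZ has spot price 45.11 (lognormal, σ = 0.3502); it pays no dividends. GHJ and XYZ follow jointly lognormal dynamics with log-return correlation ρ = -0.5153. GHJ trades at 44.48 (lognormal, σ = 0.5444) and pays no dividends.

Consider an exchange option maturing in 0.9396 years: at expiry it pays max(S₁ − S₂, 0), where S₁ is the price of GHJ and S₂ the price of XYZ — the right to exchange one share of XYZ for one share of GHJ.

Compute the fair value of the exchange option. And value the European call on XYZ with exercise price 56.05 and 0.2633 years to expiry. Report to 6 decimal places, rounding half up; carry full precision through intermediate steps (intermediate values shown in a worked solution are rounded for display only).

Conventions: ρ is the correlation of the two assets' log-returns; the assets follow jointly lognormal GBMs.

σ_eff = √(σ₁² + σ₂² − 2ρσ₁σ₂) = √(0.5444² + 0.3502² − 2·-0.5153·0.5444·0.3502) = 0.784534
d₁ = (ln(S₁/S₂) + (q₂ − q₁ + σ_eff²/2)T) / (σ_eff√T) = (ln(44.48/45.11) + (0.0 − 0.0 + 0.307747)·0.9396) / 0.760472 = 0.361742
d₂ = d₁ − σ_eff√T = 0.361742 − 0.760472 = -0.398730
N(d₁) = 0.641228,  N(d₂) = 0.345046
V = S₁·e^{−q₁T}·N(d₁) − S₂·e^{−q₂T}·N(d₂) = 28.521804 − 15.565023 = 12.956781
[vanilla: XYZ call K=56.05]
σ√T = 0.3502·√0.2633 = 0.179697
d₁ = (ln(S/K) + (r+σ²/2)T) / (σ√T) = (ln(45.11/56.05) + (0.0457+0.3502²/2)·0.2633) / 0.179697 = (-0.217140 + 0.028178) / 0.179697 = -1.051556
d₂ = d₁ − σ√T = -1.051556 − 0.179697 = -1.231254
e^{−rT} = 0.988039
N(d₁) = 0.146502,  N(d₂) = 0.109114
price = S·N(d₁) − K·e^{−rT}·N(d₂) = 6.608687 − 6.042691 = 0.565996

exchange price = 12.956781
price(XYZ call K=56.05) = 0.565996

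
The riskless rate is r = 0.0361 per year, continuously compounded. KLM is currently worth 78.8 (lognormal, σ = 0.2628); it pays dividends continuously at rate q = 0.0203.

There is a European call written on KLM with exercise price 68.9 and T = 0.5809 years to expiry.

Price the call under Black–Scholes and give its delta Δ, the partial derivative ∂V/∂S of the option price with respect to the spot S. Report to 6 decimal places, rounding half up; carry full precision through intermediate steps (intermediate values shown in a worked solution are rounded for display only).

price = 12.418745
Δ = 0.783529

σ√T = 0.2628·√0.5809 = 0.200298
d₁ = (ln(S/K) + (r−q+σ²/2)T) / (σ√T) = (ln(78.8/68.9) + (0.0361−0.0203+0.2628²/2)·0.5809) / 0.200298 = (0.134257 + 0.029238) / 0.200298 = 0.816258
d₂ = d₁ − σ√T = 0.816258 − 0.200298 = 0.615960
e^{−rT} = 0.979248
e^{−qT} = 0.988277
N(d₁) = 0.792824,  N(d₂) = 0.731040
Call price V = S·e^{−qT}·N(d₁) − K·e^{−rT}·N(d₂) = 61.742118 − 49.323373 = 12.418745
Δ = e^{−qT}·N(d₁) = 0.783529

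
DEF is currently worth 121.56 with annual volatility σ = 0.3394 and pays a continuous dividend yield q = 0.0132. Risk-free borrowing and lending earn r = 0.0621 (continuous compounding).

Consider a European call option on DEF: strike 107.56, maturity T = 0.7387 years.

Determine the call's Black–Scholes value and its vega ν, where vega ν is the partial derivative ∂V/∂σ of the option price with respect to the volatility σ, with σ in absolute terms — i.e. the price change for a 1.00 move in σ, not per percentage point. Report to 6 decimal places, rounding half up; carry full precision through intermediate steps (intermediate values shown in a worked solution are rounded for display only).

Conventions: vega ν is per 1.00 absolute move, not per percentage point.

price = 23.603855
ν = 32.551607

σ√T = 0.3394·√0.7387 = 0.291706
d₁ = (ln(S/K) + (r−q+σ²/2)T) / (σ√T) = (ln(121.56/107.56) + (0.0621−0.0132+0.3394²/2)·0.7387) / 0.291706 = (0.122359 + 0.078669) / 0.291706 = 0.689145
d₂ = d₁ − σ√T = 0.689145 − 0.291706 = 0.397438
e^{−rT} = 0.955163
e^{−qT} = 0.990297
N(d₁) = 0.754634,  N(d₂) = 0.654478
Call price V = S·e^{−qT}·N(d₁) − K·e^{−rT}·N(d₂) = 90.843163 − 67.239309 = 23.603855
φ(d₁) = (1/√(2π))·e^{−d₁²/2} = 0.314617
ν = S·e^{−qT}·φ(d₁)·√T = 32.551607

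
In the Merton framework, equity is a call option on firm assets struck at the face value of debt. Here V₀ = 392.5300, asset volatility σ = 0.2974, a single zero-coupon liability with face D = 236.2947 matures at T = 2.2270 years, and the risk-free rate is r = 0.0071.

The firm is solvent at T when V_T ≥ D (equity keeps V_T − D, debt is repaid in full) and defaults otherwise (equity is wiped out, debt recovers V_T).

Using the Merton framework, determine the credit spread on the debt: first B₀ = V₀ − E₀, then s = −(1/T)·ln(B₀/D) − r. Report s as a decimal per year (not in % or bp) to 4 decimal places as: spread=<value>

Apply the equity-as-call identities (strike 236.2947, horizon 2.2270 years):
d₁ = [ln(V₀/D) + (r + σ²/2)T] / (σ√T)
   = [ln(392.5300/236.2947) + (0.0071 + 0.5·0.2974²)·2.2270] / (0.2974·√2.2270)
   = [0.507533 + 0.114297] / 0.443814 = 1.401106
d₂ = d₁ − σ√T = 1.401106 − 0.443814 = 0.957292
N(d₁) = 0.919409,  N(d₂) = 0.830790,  e^(−rT) = 0.984313
E₀ = V₀·N(d₁) − D·e^(−rT)·N(d₂)
   = 392.5300·0.919409 − 236.2947·0.984313·0.830790 = 167.663863
B₀ = V₀ − E₀ = 392.5300 − 167.663863 = 224.866137
spread = −(1/T)·ln(B₀/D) − r = −(1/2.2270)·ln(224.866137/236.2947) − 0.0071 = 0.01516065

spread=0.0152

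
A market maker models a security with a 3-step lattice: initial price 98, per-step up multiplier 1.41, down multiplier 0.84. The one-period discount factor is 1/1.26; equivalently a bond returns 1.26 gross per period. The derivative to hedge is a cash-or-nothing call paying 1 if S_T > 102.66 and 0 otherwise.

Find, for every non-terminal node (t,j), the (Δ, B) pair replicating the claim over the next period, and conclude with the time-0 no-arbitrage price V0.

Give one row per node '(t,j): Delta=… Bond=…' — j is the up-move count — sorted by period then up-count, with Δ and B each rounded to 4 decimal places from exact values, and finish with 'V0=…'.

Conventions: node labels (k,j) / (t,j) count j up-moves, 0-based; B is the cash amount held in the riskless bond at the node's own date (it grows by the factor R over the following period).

(0,0): Delta=0.0044 Bond=-0.0143
(1,0): Delta=0.0125 Bond=-0.6840
(1,1): Delta=0.0027 Bond=0.2198
(2,0): Delta=0.0000 Bond=0.0000
(2,1): Delta=0.0151 Bond=-1.1696
(2,2): Delta=0.0000 Bond=0.7937
V0=0.4143

Risk-neutral probability p* = (R−d)/(u−d) = (1.26−0.84)/(1.41−0.84) = 0.7368.
At maturity the claim pays: V(3,0)=0.0000, V(3,1)=0.0000, V(3,2)=1.0000, V(3,3)=1.0000
(2,0): S=69.1488. Δ = (V_up−V_dn)/(S_up−S_dn) = (0.0000−0.0000)/(97.4998−58.0850) = 0.0000. V = [p*·0.0000 + (1−p*)·0.0000]/1.26 = 0.0000. B = V − Δ·S = 0.0000.
(2,1): S=116.0712. Δ = (V_up−V_dn)/(S_up−S_dn) = (1.0000−0.0000)/(163.6604−97.4998) = 0.0151. V = [p*·1.0000 + (1−p*)·0.0000]/1.26 = 0.5848. B = V − Δ·S = -1.1696.
(2,2): S=194.8338. Δ = (V_up−V_dn)/(S_up−S_dn) = (1.0000−1.0000)/(274.7157−163.6604) = 0.0000. V = [p*·1.0000 + (1−p*)·1.0000]/1.26 = 0.7937. B = V − Δ·S = 0.7937.
(1,0): S=82.3200. Δ = (V_up−V_dn)/(S_up−S_dn) = (0.5848−0.0000)/(116.0712−69.1488) = 0.0125. V = [p*·0.5848 + (1−p*)·0.0000]/1.26 = 0.3420. B = V − Δ·S = -0.6840.
(1,1): S=138.1800. Δ = (V_up−V_dn)/(S_up−S_dn) = (0.7937−0.5848)/(194.8338−116.0712) = 0.0027. V = [p*·0.7937 + (1−p*)·0.5848]/1.26 = 0.5863. B = V − Δ·S = 0.2198.
(0,0): S=98.0000. Δ = (V_up−V_dn)/(S_up−S_dn) = (0.5863−0.3420)/(138.1800−82.3200) = 0.0044. V = [p*·0.5863 + (1−p*)·0.3420]/1.26 = 0.4143. B = V − Δ·S = -0.0143.
As a check, the time-0 holding Δ(0,0)·S0 + B(0,0) comes to 0.4143 — exactly V0.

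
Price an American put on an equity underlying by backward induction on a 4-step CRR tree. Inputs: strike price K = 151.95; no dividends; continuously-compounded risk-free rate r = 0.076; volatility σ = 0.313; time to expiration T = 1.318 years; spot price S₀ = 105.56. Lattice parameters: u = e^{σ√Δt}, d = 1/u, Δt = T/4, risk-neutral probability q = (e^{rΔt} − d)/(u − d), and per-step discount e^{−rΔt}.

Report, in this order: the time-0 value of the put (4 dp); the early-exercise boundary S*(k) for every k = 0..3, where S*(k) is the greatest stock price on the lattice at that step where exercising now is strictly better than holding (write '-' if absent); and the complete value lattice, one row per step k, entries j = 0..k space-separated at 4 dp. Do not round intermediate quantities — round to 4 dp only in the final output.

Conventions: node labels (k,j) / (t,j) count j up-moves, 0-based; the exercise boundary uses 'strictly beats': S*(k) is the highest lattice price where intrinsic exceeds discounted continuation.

params: Δt=0.32950 u=1.19682 d=0.83555 q=0.52539 e^(-rΔt)=0.97527
t_4 payoffs: 100.5003 78.2544 46.3900 0.7480 0.0000
t_3: node(3,0) S=61.5761 payoff=90.3739 vs cont=86.6160 → 90.3739 [stop]  node(3,1) S=88.2004 payoff=63.7496 vs cont=59.9918 → 63.7496 [stop]  node(3,2) S=126.3364 payoff=25.6136 vs cont=21.8557 → 25.6136 [stop]  node(3,3) S=180.9617 payoff=0.0000 vs cont=0.3462 → 0.3462 [wait]  ⇒ S*(3)=126.3364
t_2: node(2,0) S=73.6956 payoff=78.2544 vs cont=74.4966 → 78.2544 [stop]  node(2,1) S=105.5600 payoff=46.3900 vs cont=42.6321 → 46.3900 [stop]  node(2,2) S=151.2020 payoff=0.7480 vs cont=12.0331 → 12.0331 [wait]  ⇒ S*(2)=105.5600
t_1: node(1,0) S=88.2004 payoff=63.7496 vs cont=59.9918 → 63.7496 [stop]  node(1,1) S=126.3364 payoff=25.6136 vs cont=27.6382 → 27.6382 [wait]  ⇒ S*(1)=88.2004
t_0: node(0,0) S=105.5600 payoff=46.3900 vs cont=43.6695 → 46.3900 [stop]  ⇒ S*(0)=105.5600

price = 46.3900
boundary = 105.5600 88.2004 105.5600 126.3364
tree:
46.3900
63.7496 27.6382
78.2544 46.3900 12.0331
90.3739 63.7496 25.6136 0.3462
100.5003 78.2544 46.3900 0.7480 0.0000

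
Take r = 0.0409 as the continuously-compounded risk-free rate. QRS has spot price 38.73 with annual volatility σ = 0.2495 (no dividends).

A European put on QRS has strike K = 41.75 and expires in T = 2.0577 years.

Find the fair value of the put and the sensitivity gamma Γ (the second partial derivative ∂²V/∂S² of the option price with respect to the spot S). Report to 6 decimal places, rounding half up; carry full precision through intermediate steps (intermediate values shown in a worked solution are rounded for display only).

σ√T = 0.2495·√2.0577 = 0.357900
d₁ = (ln(S/K) + (r+σ²/2)T) / (σ√T) = (ln(38.73/41.75) + (0.0409+0.2495²/2)·2.0577) / 0.357900 = (-0.075085 + 0.148206) / 0.357900 = 0.204306
d₂ = d₁ − σ√T = 0.204306 − 0.357900 = -0.153594
e^{−rT} = 0.919284
N(−d₁) = 0.419057,  N(−d₂) = 0.561035
Put price V = K·e^{−rT}·N(−d₂) − S·N(−d₁) = 21.532588 − 16.230083 = 5.302505
φ(d₁) = (1/√(2π))·e^{−d₁²/2} = 0.390702
Γ = φ(d₁) / (S·σ·√T) = 0.028186

price = 5.302505
Γ = 0.028186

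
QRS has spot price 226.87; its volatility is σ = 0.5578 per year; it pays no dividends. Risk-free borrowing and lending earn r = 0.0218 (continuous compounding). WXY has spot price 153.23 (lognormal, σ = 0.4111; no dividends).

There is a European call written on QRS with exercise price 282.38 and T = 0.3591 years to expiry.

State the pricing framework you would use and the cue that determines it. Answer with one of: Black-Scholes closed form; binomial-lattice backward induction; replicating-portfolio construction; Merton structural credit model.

framework: Black-Scholes closed form

Key observation: the instrument is a plain European call (strike 282.38) on a lognormal asset; the exact continuous-time formula applies directly.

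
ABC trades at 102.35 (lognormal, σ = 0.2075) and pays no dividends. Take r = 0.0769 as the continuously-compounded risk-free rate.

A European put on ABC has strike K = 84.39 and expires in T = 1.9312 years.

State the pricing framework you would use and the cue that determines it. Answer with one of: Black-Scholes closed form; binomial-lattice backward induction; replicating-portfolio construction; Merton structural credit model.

Key observation: the instrument is a plain European put (strike 84.39) on a lognormal asset; the exact continuous-time formula applies directly.

framework: Black-Scholes closed form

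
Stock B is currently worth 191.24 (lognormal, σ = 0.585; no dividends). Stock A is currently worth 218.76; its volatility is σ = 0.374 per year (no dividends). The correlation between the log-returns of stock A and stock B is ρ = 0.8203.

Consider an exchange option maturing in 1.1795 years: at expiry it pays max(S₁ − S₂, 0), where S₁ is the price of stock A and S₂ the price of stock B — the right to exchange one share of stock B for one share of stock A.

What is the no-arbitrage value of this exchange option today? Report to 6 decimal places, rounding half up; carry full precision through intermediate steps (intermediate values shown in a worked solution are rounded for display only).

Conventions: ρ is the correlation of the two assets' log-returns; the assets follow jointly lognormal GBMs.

exchange price = 46.623820

σ_eff = √(σ₁² + σ₂² − 2ρσ₁σ₂) = √(0.374² + 0.585² − 2·0.8203·0.374·0.585) = 0.350933
d₁ = (ln(S₁/S₂) + (q₂ − q₁ + σ_eff²/2)T) / (σ_eff√T) = (ln(218.76/191.24) + (0.0 − 0.0 + 0.061577)·1.1795) / 0.381130 = 0.543321
d₂ = d₁ − σ_eff√T = 0.543321 − 0.381130 = 0.162191
N(d₁) = 0.706546,  N(d₂) = 0.564422
V = S₁·e^{−q₁T}·N(d₁) − S₂·e^{−q₂T}·N(d₂) = 154.563937 − 107.940118 = 46.623820
Key observation: the rate r is irrelevant here: denominating values in stock B turns the exchange into a ratio option on S₁/S₂, and discounting at r drops out.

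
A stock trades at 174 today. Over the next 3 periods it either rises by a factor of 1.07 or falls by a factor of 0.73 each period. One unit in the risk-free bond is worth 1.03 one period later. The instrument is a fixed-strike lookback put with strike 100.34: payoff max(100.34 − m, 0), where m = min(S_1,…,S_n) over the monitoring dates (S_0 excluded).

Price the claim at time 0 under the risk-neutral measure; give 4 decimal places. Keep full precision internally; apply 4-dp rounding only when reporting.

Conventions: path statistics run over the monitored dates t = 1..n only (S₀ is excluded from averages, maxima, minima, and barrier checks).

Under the martingale measure an up-move has probability p* = 0.8824; value the claim as the probability-weighted average of per-path payoffs, discounted 3 periods at R = 1.03.
Enumerate all 2^3 = 8 price paths (U = up ×1.07, D = down ×0.73); each path with k up-moves has probability p*^k·(1−p*)^(3−k).
DDD: m=67.6890, payoff=32.6510, prob=0.001628
UDD: m=99.2153, payoff=1.1247, prob=0.012212
DUD: m=99.2153, payoff=1.1247, prob=0.012212
UUD: m=145.4252, payoff=0.0000, prob=0.091594
DDU: m=92.7246, payoff=7.6154, prob=0.012212
UDU: m=135.9114, payoff=0.0000, prob=0.091594
DUU: m=127.0200, payoff=0.0000, prob=0.091594
UUU: m=186.1800, payoff=0.0000, prob=0.686953
Price = Σ prob·payoff / R^3 = 0.173640 / 1.092727 = 0.1589

price = 0.1589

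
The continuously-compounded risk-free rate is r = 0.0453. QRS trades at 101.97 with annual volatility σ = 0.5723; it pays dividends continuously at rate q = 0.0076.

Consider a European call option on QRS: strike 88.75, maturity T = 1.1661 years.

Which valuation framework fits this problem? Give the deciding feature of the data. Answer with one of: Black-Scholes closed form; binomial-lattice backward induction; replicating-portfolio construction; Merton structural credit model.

framework: Black-Scholes closed form

Key observation: the strike-88.75 call on QRS is European-exercise on a continuously-modelled lognormal underlying, so its value is a single closed-form evaluation.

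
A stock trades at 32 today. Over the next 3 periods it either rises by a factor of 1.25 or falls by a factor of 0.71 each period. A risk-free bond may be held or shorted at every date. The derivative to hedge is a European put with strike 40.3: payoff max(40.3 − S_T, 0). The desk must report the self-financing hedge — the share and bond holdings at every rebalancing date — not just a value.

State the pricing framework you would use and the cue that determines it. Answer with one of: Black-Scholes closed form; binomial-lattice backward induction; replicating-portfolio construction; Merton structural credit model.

Key observation: the deliverable is the dynamic trading strategy on the 3-step tree (spot 32, moves 1.25 and 0.71), so the valuation must go through the node-by-node replicating-portfolio solve.

framework: replicating-portfolio construction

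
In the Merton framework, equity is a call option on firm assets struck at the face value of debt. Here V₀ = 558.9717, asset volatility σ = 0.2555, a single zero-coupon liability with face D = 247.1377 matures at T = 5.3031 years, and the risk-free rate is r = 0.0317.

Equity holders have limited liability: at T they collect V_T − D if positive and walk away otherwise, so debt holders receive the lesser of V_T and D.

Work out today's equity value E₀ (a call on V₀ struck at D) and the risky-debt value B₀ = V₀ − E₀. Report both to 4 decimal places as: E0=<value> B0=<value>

Apply the equity-as-call identities (strike 247.1377, horizon 5.3031 years):
d₁ = [ln(V₀/D) + (r + σ²/2)T] / (σ√T)
   = [ln(558.9717/247.1377) + (0.0317 + 0.5·0.2555²)·5.3031] / (0.2555·√5.3031)
   = [0.816153 + 0.341202] / 0.588377 = 1.967030
d₂ = d₁ − σ√T = 1.967030 − 0.588377 = 1.378652
N(d₁) = 0.975410,  N(d₂) = 0.915999,  e^(−rT) = 0.845262
E₀ = V₀·N(d₁) − D·e^(−rT)·N(d₂)
   = 558.9717·0.975410 − 247.1377·0.845262·0.915999 = 353.877941
B₀ = V₀ − E₀ = 558.9717 − 353.877941 = 205.093759

E0=353.8779 B0=205.0938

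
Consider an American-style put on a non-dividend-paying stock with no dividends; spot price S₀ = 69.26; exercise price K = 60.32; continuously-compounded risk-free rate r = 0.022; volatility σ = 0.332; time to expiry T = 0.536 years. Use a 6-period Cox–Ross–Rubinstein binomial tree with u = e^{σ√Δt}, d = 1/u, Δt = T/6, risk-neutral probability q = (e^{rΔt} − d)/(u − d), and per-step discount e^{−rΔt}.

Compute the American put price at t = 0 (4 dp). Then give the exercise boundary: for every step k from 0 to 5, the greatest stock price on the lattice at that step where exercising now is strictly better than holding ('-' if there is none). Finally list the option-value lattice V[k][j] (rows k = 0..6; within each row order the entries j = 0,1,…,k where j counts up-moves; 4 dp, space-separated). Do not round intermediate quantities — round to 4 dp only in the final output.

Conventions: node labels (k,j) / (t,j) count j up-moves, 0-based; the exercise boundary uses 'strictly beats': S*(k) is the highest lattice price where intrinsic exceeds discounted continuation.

Δt=0.08933, u=1.10432, d=0.90553, q=0.48511, disc=e^(-rΔt)=0.99804
k=6 terminal: V=max(K-S,0) → 22.1334 13.7505 3.5274 0.0000 0.0000 0.0000 0.0000
k=5: j=0 S=42.1703 intr=18.1497 cont=18.0313 V=18.1497[EX]; j=1 S=51.4277 intr=8.8923 cont=8.7739 V=8.8923[EX]; j=2 S=62.7173 intr=0.0000 cont=1.8126 V=1.8126[hold]; j=3 S=76.4853 intr=0.0000 cont=0.0000 V=0.0000[hold]; j=4 S=93.2756 intr=0.0000 cont=0.0000 V=0.0000[hold]; j=5 S=113.7519 intr=0.0000 cont=0.0000 V=0.0000[hold]  S*(5)=51.4277
k=4: j=0 S=46.5695 intr=13.7505 cont=13.6321 V=13.7505[EX]; j=1 S=56.7926 intr=3.5274 cont=5.4472 V=5.4472[hold]; j=2 S=69.2600 intr=0.0000 cont=0.9315 V=0.9315[hold]; j=3 S=84.4643 intr=0.0000 cont=0.0000 V=0.0000[hold]; j=4 S=103.0062 intr=0.0000 cont=0.0000 V=0.0000[hold]  S*(4)=46.5695
k=3: j=0 S=51.4277 intr=8.8923 cont=9.7034 V=9.7034[hold]; j=1 S=62.7173 intr=0.0000 cont=3.2502 V=3.2502[hold]; j=2 S=76.4853 intr=0.0000 cont=0.4787 V=0.4787[hold]; j=3 S=93.2756 intr=0.0000 cont=0.0000 V=0.0000[hold]  S*(3)=-
k=2: j=0 S=56.7926 intr=3.5274 cont=6.5600 V=6.5600[hold]; j=1 S=69.2600 intr=0.0000 cont=1.9020 V=1.9020[hold]; j=2 S=84.4643 intr=0.0000 cont=0.2460 V=0.2460[hold]  S*(2)=-
k=1: j=0 S=62.7173 intr=0.0000 cont=4.2919 V=4.2919[hold]; j=1 S=76.4853 intr=0.0000 cont=1.0965 V=1.0965[hold]  S*(1)=-
k=0: j=0 S=69.2600 intr=0.0000 cont=2.7364 V=2.7364[hold]  S*(0)=-

price = 2.7364
boundary = - - - - 46.5695 51.4277
tree:
2.7364
4.2919 1.0965
6.5600 1.9020 0.2460
9.7034 3.2502 0.4787 0.0000
13.7505 5.4472 0.9315 0.0000 0.0000
18.1497 8.8923 1.8126 0.0000 0.0000 0.0000
22.1334 13.7505 3.5274 0.0000 0.0000 0.0000 0.0000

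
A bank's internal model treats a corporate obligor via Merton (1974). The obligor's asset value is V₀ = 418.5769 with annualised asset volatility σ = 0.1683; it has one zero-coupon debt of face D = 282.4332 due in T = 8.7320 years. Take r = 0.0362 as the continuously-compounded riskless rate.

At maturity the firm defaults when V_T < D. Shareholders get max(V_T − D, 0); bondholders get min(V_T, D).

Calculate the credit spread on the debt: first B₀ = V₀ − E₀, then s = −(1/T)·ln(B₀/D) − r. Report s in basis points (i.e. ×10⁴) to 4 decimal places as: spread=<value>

spread=27.7953

Work the structural quantities from V₀ = 418.5769 against face 282.4332:
d₁ = [ln(V₀/D) + (r + σ²/2)T] / (σ√T)
   = [ln(418.5769/282.4332) + (0.0362 + 0.5·0.1683²)·8.7320] / (0.1683·√8.7320)
   = [0.393419 + 0.439765] / 0.497326 = 1.675327
d₂ = d₁ − σ√T = 1.675327 − 0.497326 = 1.178001
N(d₁) = 0.953065,  N(d₂) = 0.880602,  e^(−rT) = 0.728988
E₀ = V₀·N(d₁) − D·e^(−rT)·N(d₂)
   = 418.5769·0.953065 − 282.4332·0.728988·0.880602 = 217.623548
B₀ = V₀ − E₀ = 418.5769 − 217.623548 = 200.953352
spread = −(1/T)·ln(B₀/D) − r = −(1/8.7320)·ln(200.953352/282.4332) − 0.0362 = 0.00277953
in basis points: 0.00277953 × 10⁴ = 27.7953 bp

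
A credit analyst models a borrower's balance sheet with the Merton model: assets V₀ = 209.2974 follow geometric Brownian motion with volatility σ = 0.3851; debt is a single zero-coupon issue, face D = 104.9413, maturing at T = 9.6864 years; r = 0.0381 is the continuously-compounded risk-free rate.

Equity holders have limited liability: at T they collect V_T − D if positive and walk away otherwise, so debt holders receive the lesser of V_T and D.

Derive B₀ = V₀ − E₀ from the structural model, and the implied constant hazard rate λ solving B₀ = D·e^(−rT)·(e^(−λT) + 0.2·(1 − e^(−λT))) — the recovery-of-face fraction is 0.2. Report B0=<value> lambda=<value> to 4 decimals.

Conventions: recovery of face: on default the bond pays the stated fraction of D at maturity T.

With assets at 209.2974 and a single debt payment of 104.9413 at 9.6864 years:
d₁ = [ln(V₀/D) + (r + σ²/2)T] / (σ√T)
   = [ln(209.2974/104.9413) + (0.0381 + 0.5·0.3851²)·9.6864] / (0.3851·√9.6864)
   = [0.690355 + 1.087308] / 1.198546 = 1.483183
d₂ = d₁ − σ√T = 1.483183 − 1.198546 = 0.284637
N(d₁) = 0.930987,  N(d₂) = 0.612039,  e^(−rT) = 0.691390
E₀ = V₀·N(d₁) − D·e^(−rT)·N(d₂)
   = 209.2974·0.930987 − 104.9413·0.691390·0.612039 = 150.446505
B₀ = V₀ − E₀ = 209.2974 − 150.446505 = 58.850895
e^(−λT) = (B₀·e^(rT)/D − 0.2)/(1 − 0.2) = (58.8509·1.446363/104.9413 − 0.2)/0.8 = 0.76389705
λ = −ln(0.76389705)/9.6864 = 0.027804

B0=58.8509 lambda=0.0278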